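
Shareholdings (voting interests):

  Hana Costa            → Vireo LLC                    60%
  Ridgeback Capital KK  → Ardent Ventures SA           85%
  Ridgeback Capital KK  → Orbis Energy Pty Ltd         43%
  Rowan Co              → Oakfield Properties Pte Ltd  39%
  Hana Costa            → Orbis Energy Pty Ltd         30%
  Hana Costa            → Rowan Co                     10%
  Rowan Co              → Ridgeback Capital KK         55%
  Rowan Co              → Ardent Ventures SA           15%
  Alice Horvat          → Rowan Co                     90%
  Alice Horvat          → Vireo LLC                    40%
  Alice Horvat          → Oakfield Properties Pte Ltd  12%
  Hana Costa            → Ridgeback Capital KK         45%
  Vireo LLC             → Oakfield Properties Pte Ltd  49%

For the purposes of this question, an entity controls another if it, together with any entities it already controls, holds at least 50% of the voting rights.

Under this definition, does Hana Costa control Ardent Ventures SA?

No

Hana holds 60% of Vireo, so Hana controls Vireo.
Neither Hana nor any entity Hana controls holds any voting interest in Ardent.
So Hana does not control Ardent.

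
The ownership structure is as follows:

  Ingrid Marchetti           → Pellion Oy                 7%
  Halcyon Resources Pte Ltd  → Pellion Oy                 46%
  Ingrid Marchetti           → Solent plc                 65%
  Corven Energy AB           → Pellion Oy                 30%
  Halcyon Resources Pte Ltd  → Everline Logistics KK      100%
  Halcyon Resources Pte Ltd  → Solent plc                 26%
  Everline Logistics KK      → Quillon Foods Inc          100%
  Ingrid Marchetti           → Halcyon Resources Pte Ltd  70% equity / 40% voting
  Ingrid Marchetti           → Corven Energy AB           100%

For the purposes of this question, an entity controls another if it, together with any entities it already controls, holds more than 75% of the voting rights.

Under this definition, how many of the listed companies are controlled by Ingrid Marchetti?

Ingrid holds 100% of Corven, so Ingrid controls Corven.
No other company's threshold is met.
Ingrid controls 1 company.

1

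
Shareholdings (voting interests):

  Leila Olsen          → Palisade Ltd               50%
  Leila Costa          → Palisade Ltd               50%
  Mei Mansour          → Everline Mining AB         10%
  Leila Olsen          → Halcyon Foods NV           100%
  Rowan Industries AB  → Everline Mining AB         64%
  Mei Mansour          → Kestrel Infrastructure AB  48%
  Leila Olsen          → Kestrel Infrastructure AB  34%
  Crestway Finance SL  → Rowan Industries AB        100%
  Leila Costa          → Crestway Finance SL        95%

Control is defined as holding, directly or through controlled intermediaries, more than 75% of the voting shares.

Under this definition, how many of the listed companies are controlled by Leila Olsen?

1

Leila Olsen holds 100% of Halcyon, so Leila Olsen controls Halcyon.
No other company's threshold is met.
Leila Olsen controls 1 company.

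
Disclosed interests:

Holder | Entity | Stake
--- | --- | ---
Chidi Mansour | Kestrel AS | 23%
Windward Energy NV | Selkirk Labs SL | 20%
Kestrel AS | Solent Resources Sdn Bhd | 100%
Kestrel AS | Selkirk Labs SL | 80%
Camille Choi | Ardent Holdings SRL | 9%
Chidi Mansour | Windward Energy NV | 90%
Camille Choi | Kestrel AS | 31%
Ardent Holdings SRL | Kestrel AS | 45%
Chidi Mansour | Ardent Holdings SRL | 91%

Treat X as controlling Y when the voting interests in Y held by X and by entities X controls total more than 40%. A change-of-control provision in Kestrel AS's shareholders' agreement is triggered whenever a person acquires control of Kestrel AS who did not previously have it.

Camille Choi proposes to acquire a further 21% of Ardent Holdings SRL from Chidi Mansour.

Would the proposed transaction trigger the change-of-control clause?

The purchase adds only to Camille's holdings (Chidi's stake shrinks), so Camille is the only person who could newly come to control Kestrel.
Camille's largest direct stake is 31% in Kestrel, which does not meet the threshold, so Camille controls no company.
In Kestrel, Camille's side holds only 31%, not > 40%.
So before the transaction, Camille does not control Kestrel.
After the purchase, Camille's direct stake in Ardent rises to 9% + 21% = 30%, and Chidi's stake falls to 70%.
Camille's side now holds 30% of Ardent, not > 40%, so Camille still does not control Ardent.
After the transaction, Camille's side holds 31% of Kestrel, not > 40%, so Camille still does not control Kestrel.
No new person acquires control, so the clause is not triggered.

No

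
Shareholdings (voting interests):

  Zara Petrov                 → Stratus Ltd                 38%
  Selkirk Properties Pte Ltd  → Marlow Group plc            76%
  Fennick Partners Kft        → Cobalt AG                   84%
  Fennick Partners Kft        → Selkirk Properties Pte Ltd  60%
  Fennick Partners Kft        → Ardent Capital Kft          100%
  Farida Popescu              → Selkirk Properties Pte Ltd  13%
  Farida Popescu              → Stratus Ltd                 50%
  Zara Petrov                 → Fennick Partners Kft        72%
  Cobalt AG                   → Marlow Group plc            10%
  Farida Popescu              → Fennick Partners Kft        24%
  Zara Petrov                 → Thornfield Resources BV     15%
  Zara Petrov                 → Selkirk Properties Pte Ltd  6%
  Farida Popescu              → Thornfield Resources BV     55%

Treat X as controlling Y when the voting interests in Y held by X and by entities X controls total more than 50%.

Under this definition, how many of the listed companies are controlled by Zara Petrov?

Zara holds 72% of Fennick, so Zara controls Fennick.
Zara and Fennick together hold 6% + 60% = 66% of Selkirk, so Zara controls Selkirk.
Fennick holds 84% of Cobalt, so Zara controls Cobalt.
Fennick holds 100% of Ardent, so Zara controls Ardent.
Selkirk and Cobalt together hold 76% + 10% = 86% of Marlow, so Zara controls Marlow.
No other company's threshold is met.
Zara controls 5 companies.

5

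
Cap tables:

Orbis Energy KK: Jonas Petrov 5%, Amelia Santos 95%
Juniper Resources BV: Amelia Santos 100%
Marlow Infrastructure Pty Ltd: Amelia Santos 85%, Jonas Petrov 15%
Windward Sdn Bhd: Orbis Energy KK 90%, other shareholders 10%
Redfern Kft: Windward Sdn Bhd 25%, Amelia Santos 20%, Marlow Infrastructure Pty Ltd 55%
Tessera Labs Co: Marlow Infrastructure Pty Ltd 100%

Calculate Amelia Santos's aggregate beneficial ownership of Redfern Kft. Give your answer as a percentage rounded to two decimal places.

Amelia reaches Redfern along 3 paths.
Via Orbis → Windward: 95% × 90% × 25% = 21.375%.
Direct stake: 20% = 20%.
Via Marlow: 85% × 55% = 46.75%.
Total: 21.375% + 20% + 46.75% = 88.125%.
Rounded: 88.13%.

88.13%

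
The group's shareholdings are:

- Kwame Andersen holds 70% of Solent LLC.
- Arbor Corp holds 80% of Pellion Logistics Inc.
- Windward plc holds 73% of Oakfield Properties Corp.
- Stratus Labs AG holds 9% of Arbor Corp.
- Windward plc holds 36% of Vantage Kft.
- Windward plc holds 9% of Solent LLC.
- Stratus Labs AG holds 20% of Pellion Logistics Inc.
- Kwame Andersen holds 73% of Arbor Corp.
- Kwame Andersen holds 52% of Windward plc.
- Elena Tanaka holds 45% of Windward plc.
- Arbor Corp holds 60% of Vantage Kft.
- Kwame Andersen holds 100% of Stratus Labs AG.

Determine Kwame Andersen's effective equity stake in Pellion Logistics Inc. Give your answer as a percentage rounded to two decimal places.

Kwame reaches Pellion along 3 paths.
Via Stratus: 100% × 20% = 20%.
Via Stratus → Arbor: 100% × 9% × 80% = 7.2%.
Via Arbor: 73% × 80% = 58.4%.
Total: 20% + 7.2% + 58.4% = 85.6%.
Rounded: 85.60%.

85.60%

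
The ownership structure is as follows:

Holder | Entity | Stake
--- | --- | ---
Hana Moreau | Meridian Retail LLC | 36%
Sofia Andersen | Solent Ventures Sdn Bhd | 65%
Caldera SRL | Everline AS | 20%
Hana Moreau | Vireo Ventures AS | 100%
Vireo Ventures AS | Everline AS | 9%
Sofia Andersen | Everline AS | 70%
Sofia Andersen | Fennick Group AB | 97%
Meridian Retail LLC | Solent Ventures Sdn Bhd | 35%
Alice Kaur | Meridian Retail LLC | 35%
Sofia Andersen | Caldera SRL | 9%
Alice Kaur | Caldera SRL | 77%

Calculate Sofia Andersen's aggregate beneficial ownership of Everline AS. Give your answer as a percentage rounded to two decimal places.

Sofia reaches Everline along 2 paths.
Via Caldera: 9% × 20% = 1.8%.
Direct stake: 70% = 70%.
Total: 1.8% + 70% = 71.8%.
Rounded: 71.80%.

71.80%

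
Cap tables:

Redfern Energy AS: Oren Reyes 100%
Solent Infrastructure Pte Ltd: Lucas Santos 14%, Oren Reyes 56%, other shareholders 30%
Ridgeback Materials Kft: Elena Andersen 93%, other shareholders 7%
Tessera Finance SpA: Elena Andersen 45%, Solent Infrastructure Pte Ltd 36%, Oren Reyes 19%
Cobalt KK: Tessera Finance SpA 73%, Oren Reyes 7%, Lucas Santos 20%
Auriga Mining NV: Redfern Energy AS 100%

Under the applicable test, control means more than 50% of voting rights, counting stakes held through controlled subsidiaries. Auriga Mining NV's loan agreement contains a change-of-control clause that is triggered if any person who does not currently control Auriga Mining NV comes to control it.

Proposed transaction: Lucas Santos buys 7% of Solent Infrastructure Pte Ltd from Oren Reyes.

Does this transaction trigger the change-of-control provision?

No

The purchase adds only to Lucas's holdings (Oren's stake shrinks), so Lucas is the only person who could newly come to control Auriga.
Lucas's largest direct stake is 20% in Cobalt, which does not meet the threshold, so Lucas controls no company.
Neither Lucas nor any entity Lucas controls holds any voting interest in Auriga.
So before the transaction, Lucas does not control Auriga.
After the purchase, Lucas's direct stake in Solent rises to 14% + 7% = 21%, and Oren's stake falls to 49%.
Lucas's side now holds 21% of Solent, not > 50%, so Lucas still does not control Solent.
After the transaction, neither Lucas nor any entity Lucas controls holds a voting interest in Auriga, so Lucas still does not control it.
No new person acquires control, so the clause is not triggered.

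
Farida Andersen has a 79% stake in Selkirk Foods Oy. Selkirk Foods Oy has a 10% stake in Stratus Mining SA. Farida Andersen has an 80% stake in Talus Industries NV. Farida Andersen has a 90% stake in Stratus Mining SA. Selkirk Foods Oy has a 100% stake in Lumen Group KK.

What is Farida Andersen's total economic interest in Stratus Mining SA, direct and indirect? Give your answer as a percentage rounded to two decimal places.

97.90%

Farida reaches Stratus along 2 paths.
Direct stake: 90% = 90%.
Via Selkirk: 79% × 10% = 7.9%.
Total: 90% + 7.9% = 97.9%.
Rounded: 97.90%.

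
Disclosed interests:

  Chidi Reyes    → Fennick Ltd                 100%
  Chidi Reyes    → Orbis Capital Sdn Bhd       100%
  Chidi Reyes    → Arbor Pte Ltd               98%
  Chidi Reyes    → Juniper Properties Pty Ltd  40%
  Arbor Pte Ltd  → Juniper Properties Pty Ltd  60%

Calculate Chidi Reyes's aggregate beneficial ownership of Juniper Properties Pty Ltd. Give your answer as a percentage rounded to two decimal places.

98.80%

Chidi reaches Juniper along 2 paths.
Via Arbor: 98% × 60% = 58.8%.
Direct stake: 40% = 40%.
Total: 58.8% + 40% = 98.8%.
Rounded: 98.80%.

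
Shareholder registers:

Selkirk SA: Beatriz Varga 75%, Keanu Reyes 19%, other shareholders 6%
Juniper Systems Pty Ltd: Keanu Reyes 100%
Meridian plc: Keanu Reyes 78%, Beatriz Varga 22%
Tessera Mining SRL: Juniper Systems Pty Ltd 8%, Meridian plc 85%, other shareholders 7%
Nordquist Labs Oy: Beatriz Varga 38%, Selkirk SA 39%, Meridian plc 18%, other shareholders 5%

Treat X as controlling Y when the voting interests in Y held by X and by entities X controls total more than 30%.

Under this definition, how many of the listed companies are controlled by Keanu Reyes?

3

Keanu holds 100% of Juniper, so Keanu controls Juniper.
Keanu holds 78% of Meridian, so Keanu controls Meridian.
Juniper and Meridian together hold 8% + 85% = 93% of Tessera, so Keanu controls Tessera.
No other company's threshold is met.
Keanu controls 3 companies.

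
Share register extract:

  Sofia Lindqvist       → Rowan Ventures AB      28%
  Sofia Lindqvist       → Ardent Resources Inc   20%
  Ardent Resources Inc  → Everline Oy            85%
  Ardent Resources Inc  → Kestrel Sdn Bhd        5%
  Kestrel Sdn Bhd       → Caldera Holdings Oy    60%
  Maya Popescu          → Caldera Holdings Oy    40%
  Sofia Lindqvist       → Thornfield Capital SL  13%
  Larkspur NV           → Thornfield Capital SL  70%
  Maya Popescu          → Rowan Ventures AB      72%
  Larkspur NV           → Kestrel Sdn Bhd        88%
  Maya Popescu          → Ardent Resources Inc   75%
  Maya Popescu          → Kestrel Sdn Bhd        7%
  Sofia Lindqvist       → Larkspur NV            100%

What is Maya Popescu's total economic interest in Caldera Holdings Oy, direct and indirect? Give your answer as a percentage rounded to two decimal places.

Maya reaches Caldera along 3 paths.
Via Kestrel: 7% × 60% = 4.2%.
Via Ardent → Kestrel: 75% × 5% × 60% = 2.25%.
Direct stake: 40% = 40%.
Total: 4.2% + 2.25% + 40% = 46.45%.

46.45%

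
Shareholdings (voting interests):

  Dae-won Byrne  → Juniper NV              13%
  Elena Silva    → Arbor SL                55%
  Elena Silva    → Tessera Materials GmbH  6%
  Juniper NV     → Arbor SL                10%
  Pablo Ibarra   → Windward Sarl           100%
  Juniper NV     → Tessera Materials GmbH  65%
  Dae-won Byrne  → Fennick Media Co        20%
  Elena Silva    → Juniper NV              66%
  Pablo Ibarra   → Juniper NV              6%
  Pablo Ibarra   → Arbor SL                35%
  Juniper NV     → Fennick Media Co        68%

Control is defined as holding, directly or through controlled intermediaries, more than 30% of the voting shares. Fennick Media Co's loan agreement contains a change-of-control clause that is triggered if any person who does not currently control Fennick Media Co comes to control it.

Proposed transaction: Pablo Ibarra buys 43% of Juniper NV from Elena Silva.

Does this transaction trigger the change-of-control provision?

The purchase adds only to Pablo's holdings (Elena's stake shrinks), so Pablo is the only person who could newly come to control Fennick.
Pablo holds 35% of Arbor, so Pablo controls Arbor.
Pablo holds 100% of Windward, so Pablo controls Windward.
Neither Pablo nor any entity Pablo controls holds any voting interest in Fennick.
So before the transaction, Pablo does not control Fennick.
After the purchase, Pablo's direct stake in Juniper rises to 6% + 43% = 49%, and Elena's stake falls to 23%.
Pablo holds 49% of Juniper, so Pablo controls Juniper.
Juniper holds 68% of Fennick, so Pablo controls Fennick.
Pablo did not control Fennick before and does after, so the clause is triggered.

Yes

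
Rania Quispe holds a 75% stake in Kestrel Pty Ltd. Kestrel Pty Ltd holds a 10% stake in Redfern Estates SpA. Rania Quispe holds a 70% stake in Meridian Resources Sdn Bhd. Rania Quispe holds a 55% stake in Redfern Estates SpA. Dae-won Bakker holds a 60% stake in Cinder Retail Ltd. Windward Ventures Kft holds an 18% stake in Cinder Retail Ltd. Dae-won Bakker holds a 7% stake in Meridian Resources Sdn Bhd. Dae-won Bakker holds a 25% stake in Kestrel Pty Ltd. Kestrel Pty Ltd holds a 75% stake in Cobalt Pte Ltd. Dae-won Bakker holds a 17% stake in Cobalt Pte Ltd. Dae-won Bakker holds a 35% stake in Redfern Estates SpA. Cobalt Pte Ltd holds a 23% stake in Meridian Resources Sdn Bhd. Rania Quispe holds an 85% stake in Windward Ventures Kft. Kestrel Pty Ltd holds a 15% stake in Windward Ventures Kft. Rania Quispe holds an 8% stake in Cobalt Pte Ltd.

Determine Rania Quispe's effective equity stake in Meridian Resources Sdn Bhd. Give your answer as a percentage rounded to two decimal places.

84.78%

Rania reaches Meridian along 3 paths.
Direct stake: 70% = 70%.
Via Cobalt: 8% × 23% = 1.84%.
Via Kestrel → Cobalt: 75% × 75% × 23% = 12.9375%.
Total: 70% + 1.84% + 12.9375% = 84.7775%.
Rounded: 84.78%.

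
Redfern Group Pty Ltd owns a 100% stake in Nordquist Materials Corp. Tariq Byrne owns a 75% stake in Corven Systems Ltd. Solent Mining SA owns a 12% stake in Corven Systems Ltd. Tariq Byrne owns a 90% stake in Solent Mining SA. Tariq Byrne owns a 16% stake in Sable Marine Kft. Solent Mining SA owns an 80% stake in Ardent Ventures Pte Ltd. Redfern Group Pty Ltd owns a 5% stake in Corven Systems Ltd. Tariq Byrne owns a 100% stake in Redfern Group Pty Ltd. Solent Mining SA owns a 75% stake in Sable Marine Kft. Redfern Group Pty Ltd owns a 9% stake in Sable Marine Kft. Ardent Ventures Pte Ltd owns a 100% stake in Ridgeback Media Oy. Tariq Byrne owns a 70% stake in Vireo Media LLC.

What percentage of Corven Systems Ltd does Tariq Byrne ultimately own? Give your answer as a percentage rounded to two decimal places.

Tariq reaches Corven along 3 paths.
Direct stake: 75% = 75%.
Via Redfern: 100% × 5% = 5%.
Via Solent: 90% × 12% = 10.8%.
Total: 75% + 5% + 10.8% = 90.8%.
Rounded: 90.80%.

90.80%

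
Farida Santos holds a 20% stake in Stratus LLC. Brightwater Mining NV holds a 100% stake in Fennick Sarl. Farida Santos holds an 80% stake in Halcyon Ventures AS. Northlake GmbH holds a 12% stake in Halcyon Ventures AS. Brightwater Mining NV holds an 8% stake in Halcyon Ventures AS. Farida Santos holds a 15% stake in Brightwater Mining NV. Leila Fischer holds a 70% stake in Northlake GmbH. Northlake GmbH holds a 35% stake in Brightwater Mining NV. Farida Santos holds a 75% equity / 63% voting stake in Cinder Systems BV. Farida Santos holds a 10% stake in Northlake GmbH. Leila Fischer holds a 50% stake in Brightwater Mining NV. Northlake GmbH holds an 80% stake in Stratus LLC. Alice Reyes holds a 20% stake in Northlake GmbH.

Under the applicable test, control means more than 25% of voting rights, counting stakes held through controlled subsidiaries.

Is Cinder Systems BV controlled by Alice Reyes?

Alice's largest direct stake is 20% in Northlake, which does not meet the threshold, so Alice controls no company.
Neither Alice nor any entity Alice controls holds any voting interest in Cinder.
So Alice does not control Cinder.

No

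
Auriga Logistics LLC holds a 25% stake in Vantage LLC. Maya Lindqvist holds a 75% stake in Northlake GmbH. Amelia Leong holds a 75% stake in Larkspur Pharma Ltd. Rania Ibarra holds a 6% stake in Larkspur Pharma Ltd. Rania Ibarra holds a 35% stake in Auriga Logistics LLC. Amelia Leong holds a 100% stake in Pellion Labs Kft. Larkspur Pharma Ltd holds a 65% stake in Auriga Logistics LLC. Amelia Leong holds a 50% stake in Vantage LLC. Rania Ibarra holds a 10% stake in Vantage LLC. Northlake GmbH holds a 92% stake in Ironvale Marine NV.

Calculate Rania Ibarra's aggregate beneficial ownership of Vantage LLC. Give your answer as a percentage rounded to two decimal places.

19.73%

Rania reaches Vantage along 3 paths.
Via Larkspur → Auriga: 6% × 65% × 25% = 0.975%.
Via Auriga: 35% × 25% = 8.75%.
Direct stake: 10% = 10%.
Total: 0.975% + 8.75% + 10% = 19.725%.
Rounded: 19.73%.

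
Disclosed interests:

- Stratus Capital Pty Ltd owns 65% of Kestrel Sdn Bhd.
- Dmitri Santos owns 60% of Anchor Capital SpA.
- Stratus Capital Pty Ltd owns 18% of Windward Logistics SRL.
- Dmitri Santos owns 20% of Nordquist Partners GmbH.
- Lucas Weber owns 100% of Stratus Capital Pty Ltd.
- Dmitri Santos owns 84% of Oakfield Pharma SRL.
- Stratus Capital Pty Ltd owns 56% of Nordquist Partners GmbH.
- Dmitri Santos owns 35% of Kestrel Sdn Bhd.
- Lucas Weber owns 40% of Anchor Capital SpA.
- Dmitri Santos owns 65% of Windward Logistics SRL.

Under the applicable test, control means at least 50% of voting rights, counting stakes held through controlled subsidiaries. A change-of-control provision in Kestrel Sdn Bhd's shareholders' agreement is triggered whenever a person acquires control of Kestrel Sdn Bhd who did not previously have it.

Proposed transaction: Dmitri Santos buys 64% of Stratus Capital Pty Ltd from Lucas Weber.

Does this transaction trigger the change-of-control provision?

The purchase adds only to Dmitri's holdings (Lucas's stake shrinks), so Dmitri is the only person who could newly come to control Kestrel.
Dmitri holds 84% of Oakfield, so Dmitri controls Oakfield.
Dmitri holds 65% of Windward, so Dmitri controls Windward.
Dmitri holds 60% of Anchor, so Dmitri controls Anchor.
In Kestrel, Dmitri's side holds only 35%, not ≥ 50%.
So before the transaction, Dmitri does not control Kestrel.
After the purchase, Dmitri holds 64% of Stratus directly, and Lucas's stake falls to 36%.
Dmitri holds 64% of Stratus, so Dmitri controls Stratus.
Stratus and Dmitri together hold 65% + 35% = 100% of Kestrel, so Dmitri controls Kestrel.
Dmitri did not control Kestrel before and does after, so the clause is triggered.

Yes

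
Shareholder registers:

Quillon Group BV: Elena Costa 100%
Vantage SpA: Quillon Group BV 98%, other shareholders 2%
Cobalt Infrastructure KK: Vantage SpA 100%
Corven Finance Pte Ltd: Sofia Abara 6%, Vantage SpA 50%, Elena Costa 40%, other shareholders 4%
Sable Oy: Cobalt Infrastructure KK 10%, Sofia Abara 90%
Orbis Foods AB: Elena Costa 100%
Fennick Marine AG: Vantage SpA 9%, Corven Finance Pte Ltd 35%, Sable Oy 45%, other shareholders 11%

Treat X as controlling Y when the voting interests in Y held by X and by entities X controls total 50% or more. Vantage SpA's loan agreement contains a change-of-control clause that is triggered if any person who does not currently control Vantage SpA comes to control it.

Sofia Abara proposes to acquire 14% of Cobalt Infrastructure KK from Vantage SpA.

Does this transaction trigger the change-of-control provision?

The purchase adds only to Sofia's holdings (Vantage's stake shrinks), so Sofia is the only person who could newly come to control Vantage.
Sofia holds 90% of Sable, so Sofia controls Sable.
Neither Sofia nor any entity Sofia controls holds any voting interest in Vantage.
So before the transaction, Sofia does not control Vantage.
After the purchase, Sofia holds 14% of Cobalt directly, and Vantage's stake falls to 86%.
Sofia's side now holds 14% of Cobalt, not ≥ 50%, so Sofia still does not control Cobalt.
After the transaction, neither Sofia nor any entity Sofia controls holds a voting interest in Vantage, so Sofia still does not control it.
No new person acquires control, so the clause is not triggered.

No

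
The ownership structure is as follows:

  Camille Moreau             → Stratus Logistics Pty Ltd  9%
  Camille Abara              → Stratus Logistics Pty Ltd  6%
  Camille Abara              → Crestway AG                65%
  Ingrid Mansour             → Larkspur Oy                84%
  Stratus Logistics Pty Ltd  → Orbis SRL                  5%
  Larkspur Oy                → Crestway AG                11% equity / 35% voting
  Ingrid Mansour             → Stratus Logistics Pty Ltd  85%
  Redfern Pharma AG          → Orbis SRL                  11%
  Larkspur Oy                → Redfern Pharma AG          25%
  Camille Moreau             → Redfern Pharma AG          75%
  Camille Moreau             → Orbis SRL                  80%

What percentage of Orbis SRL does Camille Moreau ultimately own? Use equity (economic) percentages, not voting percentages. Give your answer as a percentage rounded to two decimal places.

Camille Moreau reaches Orbis along 3 paths.
Direct stake: 80% = 80%.
Via Redfern: 75% × 11% = 8.25%.
Via Stratus: 9% × 5% = 0.45%.
Total: 80% + 8.25% + 0.45% = 88.7%.
Rounded: 88.70%.

88.70%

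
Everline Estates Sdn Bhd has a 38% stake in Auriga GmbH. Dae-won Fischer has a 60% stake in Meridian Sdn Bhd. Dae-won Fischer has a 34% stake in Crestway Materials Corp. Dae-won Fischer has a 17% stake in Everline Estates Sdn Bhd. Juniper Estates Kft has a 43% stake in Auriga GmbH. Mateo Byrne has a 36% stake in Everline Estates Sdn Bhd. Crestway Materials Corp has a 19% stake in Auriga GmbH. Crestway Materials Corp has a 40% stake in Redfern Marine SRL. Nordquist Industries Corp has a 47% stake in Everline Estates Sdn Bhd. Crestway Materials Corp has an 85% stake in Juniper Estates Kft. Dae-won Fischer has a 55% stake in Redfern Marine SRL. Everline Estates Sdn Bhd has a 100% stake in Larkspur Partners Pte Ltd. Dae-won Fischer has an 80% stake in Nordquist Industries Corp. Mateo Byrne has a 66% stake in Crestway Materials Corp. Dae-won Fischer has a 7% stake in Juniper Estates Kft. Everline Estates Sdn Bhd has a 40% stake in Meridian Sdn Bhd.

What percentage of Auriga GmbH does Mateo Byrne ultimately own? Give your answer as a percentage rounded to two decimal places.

Mateo reaches Auriga along 3 paths.
Via Crestway → Juniper: 66% × 85% × 43% = 24.123%.
Via Crestway: 66% × 19% = 12.54%.
Via Everline: 36% × 38% = 13.68%.
Total: 24.123% + 12.54% + 13.68% = 50.343%.
Rounded: 50.34%.

50.34%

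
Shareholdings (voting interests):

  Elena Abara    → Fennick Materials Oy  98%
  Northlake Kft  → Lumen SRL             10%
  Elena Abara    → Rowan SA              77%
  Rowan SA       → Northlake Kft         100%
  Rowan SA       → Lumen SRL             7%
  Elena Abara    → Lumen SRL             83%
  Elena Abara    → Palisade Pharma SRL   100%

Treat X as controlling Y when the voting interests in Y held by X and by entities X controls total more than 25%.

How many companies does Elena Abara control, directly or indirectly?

5

Elena holds 77% of Rowan, so Elena controls Rowan.
Rowan holds 100% of Northlake, so Elena controls Northlake.
Elena holds 100% of Palisade, so Elena controls Palisade.
Rowan and Northlake and Elena together hold 7% + 10% + 83% = 100% of Lumen, so Elena controls Lumen.
Elena holds 98% of Fennick, so Elena controls Fennick.
Elena controls 5 companies.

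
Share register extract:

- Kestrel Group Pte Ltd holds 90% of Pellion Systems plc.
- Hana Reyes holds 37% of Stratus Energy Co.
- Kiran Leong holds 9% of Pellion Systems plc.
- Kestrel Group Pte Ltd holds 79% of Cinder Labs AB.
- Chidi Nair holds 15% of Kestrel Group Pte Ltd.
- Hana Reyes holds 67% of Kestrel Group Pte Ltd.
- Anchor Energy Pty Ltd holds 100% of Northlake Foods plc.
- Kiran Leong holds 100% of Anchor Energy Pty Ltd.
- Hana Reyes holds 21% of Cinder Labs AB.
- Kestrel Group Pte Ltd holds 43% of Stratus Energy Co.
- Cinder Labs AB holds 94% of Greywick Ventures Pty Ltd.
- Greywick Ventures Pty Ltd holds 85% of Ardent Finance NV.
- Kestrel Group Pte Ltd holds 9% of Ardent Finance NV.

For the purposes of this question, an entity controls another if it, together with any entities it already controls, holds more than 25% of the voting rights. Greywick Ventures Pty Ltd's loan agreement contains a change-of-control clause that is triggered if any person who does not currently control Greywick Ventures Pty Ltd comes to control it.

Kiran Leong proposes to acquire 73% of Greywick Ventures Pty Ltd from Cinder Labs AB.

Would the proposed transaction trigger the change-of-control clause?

Yes

The purchase adds only to Kiran's holdings (Cinder's stake shrinks), so Kiran is the only person who could newly come to control Greywick.
Kiran holds 100% of Anchor, so Kiran controls Anchor.
Anchor holds 100% of Northlake, so Kiran controls Northlake.
Neither Kiran nor any entity Kiran controls holds any voting interest in Greywick.
So before the transaction, Kiran does not control Greywick.
After the purchase, Kiran holds 73% of Greywick directly, and Cinder's stake falls to 21%.
Kiran holds 73% of Greywick, so Kiran controls Greywick.
Kiran did not control Greywick before and does after, so the clause is triggered.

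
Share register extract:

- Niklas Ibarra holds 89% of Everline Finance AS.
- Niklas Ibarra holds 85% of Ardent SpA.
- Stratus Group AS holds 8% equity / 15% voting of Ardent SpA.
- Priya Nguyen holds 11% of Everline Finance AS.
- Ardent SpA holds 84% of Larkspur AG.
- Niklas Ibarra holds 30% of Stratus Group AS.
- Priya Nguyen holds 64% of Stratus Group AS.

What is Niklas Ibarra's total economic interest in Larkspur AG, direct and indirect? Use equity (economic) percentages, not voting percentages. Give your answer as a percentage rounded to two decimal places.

Niklas reaches Larkspur along 2 paths.
Via Ardent: 85% × 84% = 71.4%.
Via Stratus → Ardent: 30% × 8% × 84% = 2.016%.
Total: 71.4% + 2.016% = 73.416%.
Rounded: 73.42%.

73.42%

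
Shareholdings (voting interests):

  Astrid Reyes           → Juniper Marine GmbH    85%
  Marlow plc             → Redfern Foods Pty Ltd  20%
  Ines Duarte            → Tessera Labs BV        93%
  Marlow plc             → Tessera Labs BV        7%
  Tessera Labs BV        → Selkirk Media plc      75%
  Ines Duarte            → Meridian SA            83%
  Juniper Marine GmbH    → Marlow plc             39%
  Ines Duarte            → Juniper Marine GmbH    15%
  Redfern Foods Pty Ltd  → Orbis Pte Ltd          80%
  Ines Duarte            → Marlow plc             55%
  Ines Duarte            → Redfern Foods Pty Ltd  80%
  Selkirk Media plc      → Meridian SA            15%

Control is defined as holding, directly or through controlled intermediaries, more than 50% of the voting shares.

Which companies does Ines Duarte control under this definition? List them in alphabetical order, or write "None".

Ines holds 55% of Marlow, so Ines controls Marlow.
Ines and Marlow together hold 80% + 20% = 100% of Redfern, so Ines controls Redfern.
Ines and Marlow together hold 93% + 7% = 100% of Tessera, so Ines controls Tessera.
Redfern holds 80% of Orbis, so Ines controls Orbis.
Tessera holds 75% of Selkirk, so Ines controls Selkirk.
Ines and Selkirk together hold 83% + 15% = 98% of Meridian, so Ines controls Meridian.
No other company's threshold is met.

Marlow plc, Meridian SA, Orbis Pte Ltd, Redfern Foods Pty Ltd, Selkirk Media plc, Tessera Labs BV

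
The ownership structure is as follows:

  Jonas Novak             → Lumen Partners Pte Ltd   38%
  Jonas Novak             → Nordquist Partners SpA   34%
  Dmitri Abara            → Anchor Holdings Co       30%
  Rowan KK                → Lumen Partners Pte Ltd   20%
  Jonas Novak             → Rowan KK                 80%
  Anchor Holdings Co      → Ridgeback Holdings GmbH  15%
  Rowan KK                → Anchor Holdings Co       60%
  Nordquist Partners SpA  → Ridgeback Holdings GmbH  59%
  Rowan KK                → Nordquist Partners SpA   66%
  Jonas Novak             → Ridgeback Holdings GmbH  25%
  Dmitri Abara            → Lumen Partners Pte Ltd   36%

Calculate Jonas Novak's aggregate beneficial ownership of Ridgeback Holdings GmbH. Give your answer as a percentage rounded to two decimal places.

83.41%

Jonas reaches Ridgeback along 4 paths.
Direct stake: 25% = 25%.
Via Nordquist: 34% × 59% = 20.06%.
Via Rowan → Nordquist: 80% × 66% × 59% = 31.152%.
Via Rowan → Anchor: 80% × 60% × 15% = 7.2%.
Total: 25% + 20.06% + 31.152% + 7.2% = 83.412%.
Rounded: 83.41%.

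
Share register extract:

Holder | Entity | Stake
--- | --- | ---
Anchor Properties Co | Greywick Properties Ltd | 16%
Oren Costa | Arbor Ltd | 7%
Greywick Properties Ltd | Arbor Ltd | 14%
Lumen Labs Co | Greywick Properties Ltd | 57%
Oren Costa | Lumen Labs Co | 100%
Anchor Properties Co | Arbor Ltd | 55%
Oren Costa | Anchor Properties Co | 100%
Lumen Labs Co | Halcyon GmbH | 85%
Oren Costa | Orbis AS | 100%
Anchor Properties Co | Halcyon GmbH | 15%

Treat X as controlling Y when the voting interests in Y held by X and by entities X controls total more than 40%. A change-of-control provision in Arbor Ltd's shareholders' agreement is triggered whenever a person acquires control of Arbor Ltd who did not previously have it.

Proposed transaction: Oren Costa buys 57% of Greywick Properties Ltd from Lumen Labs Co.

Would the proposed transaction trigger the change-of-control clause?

No

The purchase adds only to Oren's holdings (Lumen's stake shrinks), so Oren is the only person who could newly come to control Arbor.
Oren holds 100% of Lumen, so Oren controls Lumen.
Oren holds 100% of Anchor, so Oren controls Anchor.
Lumen and Anchor together hold 57% + 16% = 73% of Greywick, so Oren controls Greywick.
Greywick and Anchor and Oren together hold 14% + 55% + 7% = 76% of Arbor, so Oren controls Arbor.
So Oren already controls Arbor before the transaction.
After the purchase, Oren holds 57% of Greywick directly, and Lumen's stake falls to 0%.
Oren controlled Arbor already, so this is not a new person acquiring control; every other person's position is unchanged or reduced.
No new person acquires control, so the clause is not triggered.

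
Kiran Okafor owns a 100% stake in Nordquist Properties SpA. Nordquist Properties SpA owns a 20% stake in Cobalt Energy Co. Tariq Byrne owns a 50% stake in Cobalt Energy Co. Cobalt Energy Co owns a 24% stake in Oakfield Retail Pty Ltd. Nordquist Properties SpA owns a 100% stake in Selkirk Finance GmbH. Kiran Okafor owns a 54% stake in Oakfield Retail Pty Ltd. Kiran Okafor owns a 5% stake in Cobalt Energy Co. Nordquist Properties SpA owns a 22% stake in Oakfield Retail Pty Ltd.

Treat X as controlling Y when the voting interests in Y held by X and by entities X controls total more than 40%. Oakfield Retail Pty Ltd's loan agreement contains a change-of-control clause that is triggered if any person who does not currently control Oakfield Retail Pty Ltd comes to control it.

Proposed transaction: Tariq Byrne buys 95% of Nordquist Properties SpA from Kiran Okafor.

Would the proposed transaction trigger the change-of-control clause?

The purchase adds only to Tariq's holdings (Kiran's stake shrinks), so Tariq is the only person who could newly come to control Oakfield.
Tariq holds 50% of Cobalt, so Tariq controls Cobalt.
In Oakfield, Tariq's side holds only 24%, not > 40%.
So before the transaction, Tariq does not control Oakfield.
After the purchase, Tariq holds 95% of Nordquist directly, and Kiran's stake falls to 5%.
Tariq holds 95% of Nordquist, so Tariq controls Nordquist.
Tariq and Nordquist together hold 50% + 20% = 70% of Cobalt, so Tariq controls Cobalt.
Nordquist and Cobalt together hold 22% + 24% = 46% of Oakfield, so Tariq controls Oakfield.
Tariq did not control Oakfield before and does after, so the clause is triggered.

Yes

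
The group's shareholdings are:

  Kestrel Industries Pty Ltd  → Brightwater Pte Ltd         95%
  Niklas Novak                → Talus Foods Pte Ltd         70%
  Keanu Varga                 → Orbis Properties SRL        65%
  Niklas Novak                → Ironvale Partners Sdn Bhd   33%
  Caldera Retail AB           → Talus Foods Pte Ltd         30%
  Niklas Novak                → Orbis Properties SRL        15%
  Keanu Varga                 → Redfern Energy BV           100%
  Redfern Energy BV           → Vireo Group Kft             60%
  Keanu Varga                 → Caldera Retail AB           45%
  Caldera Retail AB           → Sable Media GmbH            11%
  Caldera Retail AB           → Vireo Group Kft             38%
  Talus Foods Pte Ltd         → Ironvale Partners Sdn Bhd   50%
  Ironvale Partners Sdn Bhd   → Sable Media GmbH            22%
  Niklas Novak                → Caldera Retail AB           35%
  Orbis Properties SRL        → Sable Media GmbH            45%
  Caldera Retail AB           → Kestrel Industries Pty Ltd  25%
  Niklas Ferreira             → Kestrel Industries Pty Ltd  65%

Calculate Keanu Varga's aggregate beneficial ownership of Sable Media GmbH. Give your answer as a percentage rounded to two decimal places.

35.69%

Keanu reaches Sable along 3 paths.
Via Caldera → Talus → Ironvale: 45% × 30% × 50% × 22% = 1.485%.
Via Orbis: 65% × 45% = 29.25%.
Via Caldera: 45% × 11% = 4.95%.
Total: 1.485% + 29.25% + 4.95% = 35.685%.
Rounded: 35.69%.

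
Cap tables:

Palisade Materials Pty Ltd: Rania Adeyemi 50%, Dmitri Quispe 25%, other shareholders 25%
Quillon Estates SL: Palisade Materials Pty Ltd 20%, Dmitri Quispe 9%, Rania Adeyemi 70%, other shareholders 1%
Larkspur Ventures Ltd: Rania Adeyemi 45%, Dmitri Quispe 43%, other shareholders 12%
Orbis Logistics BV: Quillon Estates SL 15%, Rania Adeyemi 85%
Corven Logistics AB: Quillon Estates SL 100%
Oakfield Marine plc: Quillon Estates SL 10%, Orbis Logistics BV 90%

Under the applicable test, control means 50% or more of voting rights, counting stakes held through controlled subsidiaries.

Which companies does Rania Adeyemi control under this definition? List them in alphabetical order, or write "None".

Corven Logistics AB, Oakfield Marine plc, Orbis Logistics BV, Palisade Materials Pty Ltd, Quillon Estates SL

Rania holds 50% of Palisade, so Rania controls Palisade.
Palisade and Rania together hold 20% + 70% = 90% of Quillon, so Rania controls Quillon.
Quillon and Rania together hold 15% + 85% = 100% of Orbis, so Rania controls Orbis.
Quillon holds 100% of Corven, so Rania controls Corven.
Quillon and Orbis together hold 10% + 90% = 100% of Oakfield, so Rania controls Oakfield.
No other company's threshold is met.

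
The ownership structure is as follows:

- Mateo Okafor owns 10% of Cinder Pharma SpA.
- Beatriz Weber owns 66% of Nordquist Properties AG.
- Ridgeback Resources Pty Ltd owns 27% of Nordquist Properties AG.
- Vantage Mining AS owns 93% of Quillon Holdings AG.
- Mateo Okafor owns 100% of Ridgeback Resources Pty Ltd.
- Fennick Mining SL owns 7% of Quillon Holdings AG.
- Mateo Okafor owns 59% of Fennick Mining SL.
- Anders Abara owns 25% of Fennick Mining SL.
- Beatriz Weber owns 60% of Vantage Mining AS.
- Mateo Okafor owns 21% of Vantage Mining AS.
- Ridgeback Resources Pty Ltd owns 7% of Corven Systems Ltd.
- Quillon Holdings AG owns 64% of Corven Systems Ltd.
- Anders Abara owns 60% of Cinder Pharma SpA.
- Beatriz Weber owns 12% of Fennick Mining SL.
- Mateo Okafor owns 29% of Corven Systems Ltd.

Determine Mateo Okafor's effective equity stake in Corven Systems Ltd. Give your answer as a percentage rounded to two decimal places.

Mateo reaches Corven along 4 paths.
Direct stake: 29% = 29%.
Via Vantage → Quillon: 21% × 93% × 64% = 12.4992%.
Via Fennick → Quillon: 59% × 7% × 64% = 2.6432%.
Via Ridgeback: 100% × 7% = 7%.
Total: 29% + 12.4992% + 2.6432% + 7% = 51.1424%.
Rounded: 51.14%.

51.14%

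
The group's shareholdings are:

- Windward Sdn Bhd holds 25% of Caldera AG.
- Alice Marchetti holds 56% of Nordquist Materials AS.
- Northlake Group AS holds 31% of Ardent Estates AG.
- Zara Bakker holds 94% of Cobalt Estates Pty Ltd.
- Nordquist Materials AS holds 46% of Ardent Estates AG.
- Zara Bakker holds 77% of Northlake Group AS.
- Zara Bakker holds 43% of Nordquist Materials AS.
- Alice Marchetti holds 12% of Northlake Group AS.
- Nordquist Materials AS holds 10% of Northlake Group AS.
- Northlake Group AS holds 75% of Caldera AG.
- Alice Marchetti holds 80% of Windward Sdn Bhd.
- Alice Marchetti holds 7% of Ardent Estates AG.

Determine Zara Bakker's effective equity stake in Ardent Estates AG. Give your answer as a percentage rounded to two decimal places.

Zara reaches Ardent along 3 paths.
Via Nordquist: 43% × 46% = 19.78%.
Via Northlake: 77% × 31% = 23.87%.
Via Nordquist → Northlake: 43% × 10% × 31% = 1.333%.
Total: 19.78% + 23.87% + 1.333% = 44.983%.
Rounded: 44.98%.

44.98%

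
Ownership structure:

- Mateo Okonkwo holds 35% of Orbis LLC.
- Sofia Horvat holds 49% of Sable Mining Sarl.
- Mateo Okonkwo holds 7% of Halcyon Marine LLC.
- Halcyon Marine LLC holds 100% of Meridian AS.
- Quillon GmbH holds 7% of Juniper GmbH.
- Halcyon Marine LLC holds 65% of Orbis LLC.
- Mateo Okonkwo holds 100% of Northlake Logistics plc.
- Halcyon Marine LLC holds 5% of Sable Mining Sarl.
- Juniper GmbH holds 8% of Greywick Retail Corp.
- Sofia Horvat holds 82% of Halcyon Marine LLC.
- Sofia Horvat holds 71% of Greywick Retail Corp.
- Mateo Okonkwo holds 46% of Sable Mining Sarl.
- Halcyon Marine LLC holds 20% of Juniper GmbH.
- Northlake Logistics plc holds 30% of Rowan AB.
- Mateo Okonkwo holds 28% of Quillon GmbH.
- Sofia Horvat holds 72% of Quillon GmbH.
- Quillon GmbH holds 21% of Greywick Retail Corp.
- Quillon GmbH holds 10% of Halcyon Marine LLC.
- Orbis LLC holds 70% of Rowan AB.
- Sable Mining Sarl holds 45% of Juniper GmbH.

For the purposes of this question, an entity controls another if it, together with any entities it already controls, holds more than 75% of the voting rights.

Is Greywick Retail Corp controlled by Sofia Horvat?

No

Sofia holds 82% of Halcyon, so Sofia controls Halcyon.
Halcyon holds 100% of Meridian, so Sofia controls Meridian.
In Greywick, Sofia's side holds only 71%, not > 75%.
So Sofia does not control Greywick.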